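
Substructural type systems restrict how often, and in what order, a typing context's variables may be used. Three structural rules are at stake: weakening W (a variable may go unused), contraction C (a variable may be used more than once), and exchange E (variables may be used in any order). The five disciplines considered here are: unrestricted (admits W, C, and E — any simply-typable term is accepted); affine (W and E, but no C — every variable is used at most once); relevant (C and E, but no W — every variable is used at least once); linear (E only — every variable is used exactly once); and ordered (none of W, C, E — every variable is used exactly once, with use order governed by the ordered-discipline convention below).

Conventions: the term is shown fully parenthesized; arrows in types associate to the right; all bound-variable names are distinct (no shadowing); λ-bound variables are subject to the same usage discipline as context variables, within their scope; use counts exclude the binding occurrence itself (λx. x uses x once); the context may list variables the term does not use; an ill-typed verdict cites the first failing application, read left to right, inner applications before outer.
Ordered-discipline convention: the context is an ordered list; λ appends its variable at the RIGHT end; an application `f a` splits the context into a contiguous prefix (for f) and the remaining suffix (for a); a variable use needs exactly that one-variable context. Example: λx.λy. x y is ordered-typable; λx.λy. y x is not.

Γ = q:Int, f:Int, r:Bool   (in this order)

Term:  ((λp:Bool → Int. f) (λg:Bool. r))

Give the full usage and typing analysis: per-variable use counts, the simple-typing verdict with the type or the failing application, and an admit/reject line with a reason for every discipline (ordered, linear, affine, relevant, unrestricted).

use counts: q ×0; f ×1; r ×1; p [bound] ×0; g [bound] ×0
use order (left to right): f, r
typing: ill-typed: a function awaiting Bool → Int gets Bool → Bool
ordered: ✗ — not simply typable
linear: ✗ — fails simple typing
affine: ✗ — a type mismatch blocks all five
relevant: ✗ — the type mismatch rejects it
unrestricted: ✗ — not simply typable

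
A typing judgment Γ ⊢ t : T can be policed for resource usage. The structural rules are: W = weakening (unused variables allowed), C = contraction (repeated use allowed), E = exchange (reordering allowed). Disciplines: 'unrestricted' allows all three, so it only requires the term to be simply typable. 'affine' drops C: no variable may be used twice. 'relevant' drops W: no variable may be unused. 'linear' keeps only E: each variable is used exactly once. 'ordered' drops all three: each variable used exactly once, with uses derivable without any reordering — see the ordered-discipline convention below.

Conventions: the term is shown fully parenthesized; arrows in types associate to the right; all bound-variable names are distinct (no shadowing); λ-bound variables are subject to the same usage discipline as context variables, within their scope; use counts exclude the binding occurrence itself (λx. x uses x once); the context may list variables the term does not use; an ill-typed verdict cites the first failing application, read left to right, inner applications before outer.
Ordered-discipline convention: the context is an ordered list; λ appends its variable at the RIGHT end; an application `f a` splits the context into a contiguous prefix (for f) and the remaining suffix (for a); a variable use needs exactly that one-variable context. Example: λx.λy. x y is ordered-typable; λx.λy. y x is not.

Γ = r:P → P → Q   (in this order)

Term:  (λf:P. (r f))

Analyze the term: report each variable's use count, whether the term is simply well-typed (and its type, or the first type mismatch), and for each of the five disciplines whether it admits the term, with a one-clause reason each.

use counts: r: 1, f [bound]: 1
left-to-right use order: r, f
typing: well-typed — term : P → P → Q
ordered: ✓ — r, f: once each, no exchange needed
linear: ✓ — each of r, f used exactly once
affine: ✓ — r, f: no repeats, contraction unneeded
relevant: ✓ — every one of r, f appears
unrestricted: ✓ — typability at P → P → Q is all that's needed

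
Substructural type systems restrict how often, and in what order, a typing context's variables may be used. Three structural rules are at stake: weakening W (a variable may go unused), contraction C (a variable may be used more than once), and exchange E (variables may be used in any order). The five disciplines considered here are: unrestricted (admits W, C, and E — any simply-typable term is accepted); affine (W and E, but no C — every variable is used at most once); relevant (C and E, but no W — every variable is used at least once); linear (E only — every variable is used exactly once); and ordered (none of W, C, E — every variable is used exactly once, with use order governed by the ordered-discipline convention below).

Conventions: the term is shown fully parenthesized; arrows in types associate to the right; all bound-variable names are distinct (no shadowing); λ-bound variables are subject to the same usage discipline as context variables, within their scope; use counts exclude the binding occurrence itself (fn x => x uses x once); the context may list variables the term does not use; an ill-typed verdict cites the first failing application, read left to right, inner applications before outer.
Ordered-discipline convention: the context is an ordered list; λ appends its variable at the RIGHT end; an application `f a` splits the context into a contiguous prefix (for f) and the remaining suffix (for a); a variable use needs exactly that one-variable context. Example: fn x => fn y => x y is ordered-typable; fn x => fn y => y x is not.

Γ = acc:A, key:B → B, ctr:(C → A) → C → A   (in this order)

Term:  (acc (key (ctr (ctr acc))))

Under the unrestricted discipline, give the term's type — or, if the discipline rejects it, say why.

not well-typed under unrestricted — fails simple typing
variable uses: acc: 2, key: 1, ctr: 2
left-to-right use order: acc, key, ctr, ctr, acc
typing: ill-typed: a function awaiting C → A gets A
per-discipline verdicts: ordered ✗ | linear ✗ | affine ✗ | relevant ✗ | unrestricted ✗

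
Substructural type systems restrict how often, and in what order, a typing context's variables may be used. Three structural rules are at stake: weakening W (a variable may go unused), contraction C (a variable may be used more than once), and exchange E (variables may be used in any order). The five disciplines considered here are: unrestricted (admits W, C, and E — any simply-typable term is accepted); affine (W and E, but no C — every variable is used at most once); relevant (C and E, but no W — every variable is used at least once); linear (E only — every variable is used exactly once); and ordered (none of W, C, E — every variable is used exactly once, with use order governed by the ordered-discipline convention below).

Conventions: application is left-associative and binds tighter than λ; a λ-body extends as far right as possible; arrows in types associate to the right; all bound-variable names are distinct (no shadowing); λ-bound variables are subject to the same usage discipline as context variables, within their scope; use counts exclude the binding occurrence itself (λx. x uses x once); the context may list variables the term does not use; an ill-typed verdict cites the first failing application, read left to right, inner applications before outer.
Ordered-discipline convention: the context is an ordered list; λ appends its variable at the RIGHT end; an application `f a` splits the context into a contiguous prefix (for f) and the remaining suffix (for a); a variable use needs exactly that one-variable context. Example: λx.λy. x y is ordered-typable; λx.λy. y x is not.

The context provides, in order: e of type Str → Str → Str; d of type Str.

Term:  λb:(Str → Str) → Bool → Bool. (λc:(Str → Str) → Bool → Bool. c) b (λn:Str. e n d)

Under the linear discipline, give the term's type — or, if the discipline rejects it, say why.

term : ((Str → Str) → Bool → Bool) → Bool → Bool
counts: e ×1; d ×1; b [bound] ×1; c [bound] ×1; n [bound] ×1
use order (left to right): c, b, e, n, d
typing: well-typed at ((Str → Str) → Bool → Bool) → Bool → Bool
per-discipline verdicts: ordered ✗, linear ✓, affine ✓, relevant ✓, unrestricted ✓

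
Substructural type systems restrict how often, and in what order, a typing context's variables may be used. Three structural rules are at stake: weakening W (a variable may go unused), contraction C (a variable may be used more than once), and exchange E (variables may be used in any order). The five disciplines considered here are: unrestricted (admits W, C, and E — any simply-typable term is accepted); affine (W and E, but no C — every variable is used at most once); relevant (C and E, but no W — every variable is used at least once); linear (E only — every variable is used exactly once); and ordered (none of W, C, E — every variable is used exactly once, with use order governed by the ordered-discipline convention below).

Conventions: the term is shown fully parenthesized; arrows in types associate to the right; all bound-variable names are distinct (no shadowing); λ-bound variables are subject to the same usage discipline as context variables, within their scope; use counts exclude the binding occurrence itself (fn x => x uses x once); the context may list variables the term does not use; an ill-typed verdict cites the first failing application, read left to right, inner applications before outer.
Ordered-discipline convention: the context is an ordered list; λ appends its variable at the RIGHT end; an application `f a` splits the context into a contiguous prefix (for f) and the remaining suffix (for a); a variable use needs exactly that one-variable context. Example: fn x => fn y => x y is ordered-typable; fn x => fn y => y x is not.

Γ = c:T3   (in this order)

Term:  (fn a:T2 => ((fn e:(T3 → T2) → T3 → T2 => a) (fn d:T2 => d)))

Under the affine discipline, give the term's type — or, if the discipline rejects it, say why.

not well-typed under affine — the type mismatch rejects it
use counts: c: 0, a [bound]: 1, e [bound]: 0, d [bound]: 1
order of uses: a, d
typing: ill-typed: an argument T2 → T2 mismatches the expected (T3 → T2) → T3 → T2
summary: ordered ✗ · linear ✗ · affine ✗ · relevant ✗ · unrestricted ✗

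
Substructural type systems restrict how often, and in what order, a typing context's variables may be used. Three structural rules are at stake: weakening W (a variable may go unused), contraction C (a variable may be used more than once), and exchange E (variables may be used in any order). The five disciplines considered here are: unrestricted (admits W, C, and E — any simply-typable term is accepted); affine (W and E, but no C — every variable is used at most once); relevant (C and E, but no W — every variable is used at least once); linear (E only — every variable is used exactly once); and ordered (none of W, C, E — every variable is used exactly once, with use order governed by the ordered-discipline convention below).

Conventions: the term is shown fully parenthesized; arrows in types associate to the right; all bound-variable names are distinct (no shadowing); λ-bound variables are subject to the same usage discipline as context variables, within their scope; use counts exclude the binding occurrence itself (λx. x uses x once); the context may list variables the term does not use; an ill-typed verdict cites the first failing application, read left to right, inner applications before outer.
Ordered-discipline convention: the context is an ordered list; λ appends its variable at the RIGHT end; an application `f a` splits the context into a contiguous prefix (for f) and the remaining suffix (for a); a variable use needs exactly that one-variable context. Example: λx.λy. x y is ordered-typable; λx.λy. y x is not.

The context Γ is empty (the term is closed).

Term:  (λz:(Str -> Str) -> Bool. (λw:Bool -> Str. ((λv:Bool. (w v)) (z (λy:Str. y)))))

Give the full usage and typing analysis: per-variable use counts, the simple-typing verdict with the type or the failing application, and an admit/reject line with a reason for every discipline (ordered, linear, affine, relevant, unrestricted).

use counts: z (bound)=1; w (bound)=1; v (bound)=1; y (bound)=1
use order (left to right): w, v, z, y
typing: the term checks, with type ((Str -> Str) -> Bool) -> (Bool -> Str) -> Str
ordered: ✗ — no contiguous prefix/suffix split fits w, v, z, y
linear: ✓ — exactly-once usage across z, w, v, y
affine: ✓ — no duplicate uses among z, w, v, y
relevant: ✓ — at least one use each (z, w, v, y)
unrestricted: ✓ — simply typable at ((Str -> Str) -> Bool) -> (Bool -> Str) -> Str; W, C, E all held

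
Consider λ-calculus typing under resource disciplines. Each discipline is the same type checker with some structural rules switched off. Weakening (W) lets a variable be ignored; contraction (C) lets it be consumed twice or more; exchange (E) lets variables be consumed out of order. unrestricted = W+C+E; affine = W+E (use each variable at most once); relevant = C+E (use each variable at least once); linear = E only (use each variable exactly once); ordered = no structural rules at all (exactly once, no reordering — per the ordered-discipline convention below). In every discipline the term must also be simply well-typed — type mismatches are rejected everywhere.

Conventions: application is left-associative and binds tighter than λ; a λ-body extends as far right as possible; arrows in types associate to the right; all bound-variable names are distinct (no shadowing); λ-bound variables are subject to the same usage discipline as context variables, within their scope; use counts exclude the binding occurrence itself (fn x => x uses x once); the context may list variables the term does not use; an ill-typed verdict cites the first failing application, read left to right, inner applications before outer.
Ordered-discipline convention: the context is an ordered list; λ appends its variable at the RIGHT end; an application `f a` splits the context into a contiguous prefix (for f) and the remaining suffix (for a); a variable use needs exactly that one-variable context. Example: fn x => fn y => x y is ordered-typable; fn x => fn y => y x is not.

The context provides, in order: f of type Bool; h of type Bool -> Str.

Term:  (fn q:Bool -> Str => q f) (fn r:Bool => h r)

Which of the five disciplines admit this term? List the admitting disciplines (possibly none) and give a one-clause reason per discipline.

admitted by: linear, affine, relevant, unrestricted
variable uses: f: 1, h: 1, q (λ-bound): 1, r (λ-bound): 1
use order (left to right): q, f, h, r
typing: well-typed at Str
ordered: ✗ — needs exchange: uses follow q, f, h, r
linear: ✓ — each of f, h, q, r used exactly once
affine: ✓ — no duplicate uses among f, h, q, r
relevant: ✓ — at least one use each (f, h, q, r)
unrestricted: ✓ — simply typable at Str; W, C, E all held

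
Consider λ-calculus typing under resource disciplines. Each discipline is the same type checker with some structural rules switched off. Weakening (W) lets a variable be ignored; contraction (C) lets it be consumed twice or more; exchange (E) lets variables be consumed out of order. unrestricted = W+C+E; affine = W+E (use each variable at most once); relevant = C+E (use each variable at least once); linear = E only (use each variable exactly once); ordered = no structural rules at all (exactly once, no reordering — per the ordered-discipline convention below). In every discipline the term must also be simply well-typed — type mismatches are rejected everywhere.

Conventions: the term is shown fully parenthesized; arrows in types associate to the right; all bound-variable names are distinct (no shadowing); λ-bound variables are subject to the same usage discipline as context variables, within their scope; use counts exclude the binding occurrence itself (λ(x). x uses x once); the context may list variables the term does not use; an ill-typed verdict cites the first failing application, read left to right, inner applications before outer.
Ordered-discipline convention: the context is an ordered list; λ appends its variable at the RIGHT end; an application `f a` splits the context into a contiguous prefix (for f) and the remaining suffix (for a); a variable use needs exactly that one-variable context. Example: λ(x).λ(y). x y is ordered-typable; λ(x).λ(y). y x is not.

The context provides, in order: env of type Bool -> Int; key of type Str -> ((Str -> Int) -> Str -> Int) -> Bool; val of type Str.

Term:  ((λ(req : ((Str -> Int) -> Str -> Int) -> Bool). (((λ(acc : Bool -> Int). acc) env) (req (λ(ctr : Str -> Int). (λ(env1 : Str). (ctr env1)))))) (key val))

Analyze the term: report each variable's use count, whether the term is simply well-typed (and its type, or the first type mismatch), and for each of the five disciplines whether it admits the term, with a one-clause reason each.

use counts: env ×1; key ×1; val ×1; req (λ-bound) ×1; acc (λ-bound) ×1; ctr (λ-bound) ×1; env1 (λ-bound) ×1
left-to-right use order: acc, env, req, ctr, env1, key, val
typing: well-typed — term : Int
ordered ✓ (single-use (env, key, val, req, acc, ctr, env1), ordered derivation ok)
linear ✓ (exactly-once usage across env, key, val, req, acc, ctr, env1)
affine ✓ (none of env, key, val, req, acc, ctr, env1 used more than once)
relevant ✓ (every one of env, key, val, req, acc, ctr, env1 appears)
unrestricted ✓ (simply typable at Int; W, C, E all held)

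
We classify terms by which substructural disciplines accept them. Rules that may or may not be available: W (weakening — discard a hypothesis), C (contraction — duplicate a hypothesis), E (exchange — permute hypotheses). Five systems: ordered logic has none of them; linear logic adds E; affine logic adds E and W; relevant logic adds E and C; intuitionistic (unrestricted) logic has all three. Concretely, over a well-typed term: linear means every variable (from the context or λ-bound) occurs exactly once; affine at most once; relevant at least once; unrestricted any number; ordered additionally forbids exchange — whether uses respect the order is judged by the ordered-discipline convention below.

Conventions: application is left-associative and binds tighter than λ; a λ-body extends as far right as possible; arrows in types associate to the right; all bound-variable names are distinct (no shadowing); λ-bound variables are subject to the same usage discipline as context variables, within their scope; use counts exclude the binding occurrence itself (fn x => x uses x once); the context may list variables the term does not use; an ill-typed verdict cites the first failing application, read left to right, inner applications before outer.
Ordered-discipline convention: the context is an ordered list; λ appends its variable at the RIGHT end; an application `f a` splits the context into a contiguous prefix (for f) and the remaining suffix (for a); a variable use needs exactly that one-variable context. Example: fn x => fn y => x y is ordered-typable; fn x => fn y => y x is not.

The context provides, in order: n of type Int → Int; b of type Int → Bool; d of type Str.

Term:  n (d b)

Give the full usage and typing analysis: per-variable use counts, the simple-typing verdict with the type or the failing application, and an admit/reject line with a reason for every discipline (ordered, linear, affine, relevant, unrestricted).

usage: n ×1, b ×1, d ×1
order of uses: n, d, b
typing: ill-typed: non-function type Str applied to an argument
ordered ✗ (a type mismatch blocks all five)
linear ✗ (the type mismatch rejects it)
affine ✗ (not simply typable)
relevant ✗ (fails simple typing)
unrestricted ✗ (a type mismatch blocks all five)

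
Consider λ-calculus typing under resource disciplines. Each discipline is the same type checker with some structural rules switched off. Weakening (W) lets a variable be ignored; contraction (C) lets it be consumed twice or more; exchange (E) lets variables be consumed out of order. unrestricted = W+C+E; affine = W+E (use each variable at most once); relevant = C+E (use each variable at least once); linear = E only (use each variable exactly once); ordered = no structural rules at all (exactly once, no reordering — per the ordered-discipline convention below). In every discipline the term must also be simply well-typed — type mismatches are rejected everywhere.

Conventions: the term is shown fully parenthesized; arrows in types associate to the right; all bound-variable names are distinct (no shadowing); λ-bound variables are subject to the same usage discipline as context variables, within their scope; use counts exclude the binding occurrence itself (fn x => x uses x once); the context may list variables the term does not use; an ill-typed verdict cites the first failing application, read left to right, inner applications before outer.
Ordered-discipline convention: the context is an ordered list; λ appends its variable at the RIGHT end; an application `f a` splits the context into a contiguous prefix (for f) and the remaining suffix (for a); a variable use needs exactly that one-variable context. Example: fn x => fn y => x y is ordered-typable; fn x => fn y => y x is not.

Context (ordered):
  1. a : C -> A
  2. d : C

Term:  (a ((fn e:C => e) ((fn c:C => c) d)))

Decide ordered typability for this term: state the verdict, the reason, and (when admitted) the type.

yes — a, d, e, c: once each, no exchange needed; term : A
counts: a ×1; d ×1; e (bound) ×1; c (bound) ×1
left-to-right use order: a, e, c, d
typing: well-typed at A
across the five disciplines: ordered ✓, linear ✓, affine ✓, relevant ✓, unrestricted ✓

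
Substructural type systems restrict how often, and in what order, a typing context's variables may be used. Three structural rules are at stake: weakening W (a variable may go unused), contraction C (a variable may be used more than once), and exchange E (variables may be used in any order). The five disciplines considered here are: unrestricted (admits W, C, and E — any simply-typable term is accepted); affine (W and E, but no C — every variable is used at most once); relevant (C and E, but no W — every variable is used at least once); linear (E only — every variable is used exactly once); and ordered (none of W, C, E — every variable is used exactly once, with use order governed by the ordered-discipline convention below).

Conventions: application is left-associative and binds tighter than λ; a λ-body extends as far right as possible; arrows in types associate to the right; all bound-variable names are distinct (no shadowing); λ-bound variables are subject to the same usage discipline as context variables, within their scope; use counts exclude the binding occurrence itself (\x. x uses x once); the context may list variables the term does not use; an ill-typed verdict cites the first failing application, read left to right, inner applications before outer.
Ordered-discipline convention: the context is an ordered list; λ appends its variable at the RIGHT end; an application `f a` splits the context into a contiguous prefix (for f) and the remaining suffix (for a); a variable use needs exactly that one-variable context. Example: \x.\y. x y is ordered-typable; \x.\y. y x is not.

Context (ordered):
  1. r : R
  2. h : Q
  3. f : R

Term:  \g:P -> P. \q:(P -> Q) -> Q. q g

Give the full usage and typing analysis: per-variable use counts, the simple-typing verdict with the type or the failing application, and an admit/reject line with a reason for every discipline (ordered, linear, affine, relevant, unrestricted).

use counts: r: 0×, h: 0×, f: 0×, g (λ-bound): 1×, q (λ-bound): 1×
left-to-right use order: q, g
typing: ill-typed: a function awaiting P -> Q gets P -> P
ordered: ✗ — fails simple typing
linear: ✗ — a type mismatch blocks all five
affine: ✗ — the type mismatch rejects it
relevant: ✗ — not simply typable
unrestricted: ✗ — fails simple typing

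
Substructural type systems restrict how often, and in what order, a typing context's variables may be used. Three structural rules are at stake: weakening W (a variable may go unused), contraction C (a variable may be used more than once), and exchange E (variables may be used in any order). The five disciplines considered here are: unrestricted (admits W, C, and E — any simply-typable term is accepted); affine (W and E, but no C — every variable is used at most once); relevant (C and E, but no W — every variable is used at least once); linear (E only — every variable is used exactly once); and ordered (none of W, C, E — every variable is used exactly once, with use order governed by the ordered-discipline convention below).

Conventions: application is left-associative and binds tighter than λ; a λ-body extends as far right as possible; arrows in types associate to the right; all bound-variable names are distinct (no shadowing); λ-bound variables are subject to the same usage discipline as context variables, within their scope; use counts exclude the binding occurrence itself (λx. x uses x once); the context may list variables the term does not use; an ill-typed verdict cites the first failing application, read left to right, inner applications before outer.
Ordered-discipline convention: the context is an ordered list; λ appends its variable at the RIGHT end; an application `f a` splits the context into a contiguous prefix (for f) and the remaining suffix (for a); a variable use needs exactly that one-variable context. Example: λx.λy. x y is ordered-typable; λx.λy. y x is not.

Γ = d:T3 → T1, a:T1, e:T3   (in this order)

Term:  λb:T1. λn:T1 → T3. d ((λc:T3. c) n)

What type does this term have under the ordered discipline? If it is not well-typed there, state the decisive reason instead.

not well-typed under ordered — a type mismatch blocks all five
counts: d=1; a=0; e=0; b (bound)=0; n (bound)=1; c (bound)=1
uses in reading order: d, c, n
typing: ill-typed: an argument T1 → T3 mismatches the expected T3
all disciplines: ordered ✗; linear ✗; affine ✗; relevant ✗; unrestricted ✗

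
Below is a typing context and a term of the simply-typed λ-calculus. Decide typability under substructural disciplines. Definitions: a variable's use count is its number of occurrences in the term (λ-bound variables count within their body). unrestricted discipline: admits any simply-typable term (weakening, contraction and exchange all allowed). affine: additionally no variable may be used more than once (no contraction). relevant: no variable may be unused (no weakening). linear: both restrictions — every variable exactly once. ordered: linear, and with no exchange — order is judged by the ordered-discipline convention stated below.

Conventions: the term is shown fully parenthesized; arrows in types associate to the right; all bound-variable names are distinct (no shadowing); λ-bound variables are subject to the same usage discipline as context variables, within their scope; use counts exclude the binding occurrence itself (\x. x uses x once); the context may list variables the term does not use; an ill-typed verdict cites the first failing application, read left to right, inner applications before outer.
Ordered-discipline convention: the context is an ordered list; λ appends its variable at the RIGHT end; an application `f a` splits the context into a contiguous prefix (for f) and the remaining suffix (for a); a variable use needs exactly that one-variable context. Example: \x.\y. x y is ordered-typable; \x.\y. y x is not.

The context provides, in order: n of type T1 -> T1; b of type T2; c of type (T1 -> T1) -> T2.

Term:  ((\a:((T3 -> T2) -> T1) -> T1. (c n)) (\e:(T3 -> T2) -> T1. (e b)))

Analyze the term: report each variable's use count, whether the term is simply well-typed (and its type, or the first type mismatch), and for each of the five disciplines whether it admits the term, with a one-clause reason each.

usage: n=1; b=1; c=1; a (λ-bound)=0; e (λ-bound)=1
uses in reading order: c, n, e, b
typing: ill-typed: argument of type T2 where T3 -> T2 is required
ordered: ✗, fails simple typing
linear: ✗, a type mismatch blocks all five
affine: ✗, the type mismatch rejects it
relevant: ✗, not simply typable
unrestricted: ✗, fails simple typing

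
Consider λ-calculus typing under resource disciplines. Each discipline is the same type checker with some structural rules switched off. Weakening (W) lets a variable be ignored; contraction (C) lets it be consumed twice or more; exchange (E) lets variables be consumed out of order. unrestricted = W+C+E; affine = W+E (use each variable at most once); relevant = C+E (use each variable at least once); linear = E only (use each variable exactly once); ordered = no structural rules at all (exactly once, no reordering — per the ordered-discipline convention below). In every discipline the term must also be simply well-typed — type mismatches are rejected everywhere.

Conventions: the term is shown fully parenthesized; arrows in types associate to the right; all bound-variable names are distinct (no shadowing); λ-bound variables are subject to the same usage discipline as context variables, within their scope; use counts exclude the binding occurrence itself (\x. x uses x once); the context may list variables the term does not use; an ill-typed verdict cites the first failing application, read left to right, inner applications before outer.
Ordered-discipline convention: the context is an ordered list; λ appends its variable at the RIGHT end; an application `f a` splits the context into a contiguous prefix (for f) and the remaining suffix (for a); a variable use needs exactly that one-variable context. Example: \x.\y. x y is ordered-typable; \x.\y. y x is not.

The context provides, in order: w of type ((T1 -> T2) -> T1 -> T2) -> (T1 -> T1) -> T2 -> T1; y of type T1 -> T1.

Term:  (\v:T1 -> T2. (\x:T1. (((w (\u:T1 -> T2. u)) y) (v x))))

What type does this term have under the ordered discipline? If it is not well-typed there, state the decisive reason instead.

term : (T1 -> T2) -> T1 -> T1
variable uses: w ×1; y ×1; v (bound) ×1; x (bound) ×1; u (bound) ×1
left-to-right use order: w, u, y, v, x
typing: well-typed at (T1 -> T2) -> T1 -> T1
all disciplines: ordered ✓ | linear ✓ | affine ✓ | relevant ✓ | unrestricted ✓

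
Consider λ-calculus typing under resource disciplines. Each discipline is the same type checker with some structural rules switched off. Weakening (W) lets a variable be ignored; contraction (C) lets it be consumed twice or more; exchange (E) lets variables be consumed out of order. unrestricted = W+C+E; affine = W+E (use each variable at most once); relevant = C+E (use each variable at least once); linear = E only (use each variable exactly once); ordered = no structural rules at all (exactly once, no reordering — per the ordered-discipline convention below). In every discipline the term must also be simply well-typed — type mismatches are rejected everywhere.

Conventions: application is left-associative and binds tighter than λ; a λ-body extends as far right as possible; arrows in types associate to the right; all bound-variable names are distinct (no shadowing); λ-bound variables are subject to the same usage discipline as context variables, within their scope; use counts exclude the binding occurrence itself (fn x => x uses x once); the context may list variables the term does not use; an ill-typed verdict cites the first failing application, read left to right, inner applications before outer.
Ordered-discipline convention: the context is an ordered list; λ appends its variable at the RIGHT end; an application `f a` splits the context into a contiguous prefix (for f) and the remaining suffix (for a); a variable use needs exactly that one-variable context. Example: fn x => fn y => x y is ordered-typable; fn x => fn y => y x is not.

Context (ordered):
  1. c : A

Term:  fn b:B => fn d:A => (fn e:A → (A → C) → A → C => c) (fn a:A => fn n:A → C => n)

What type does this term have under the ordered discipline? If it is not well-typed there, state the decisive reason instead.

not well-typed under ordered — needs weakening: b, d, e, a unused
usage: c: 1×, b [bound]: 0×, d [bound]: 0×, e [bound]: 0×, a [bound]: 0×, n [bound]: 1×
order of uses: c, n
typing: well-typed — term : B → A → A
all disciplines: ordered ✗ · linear ✗ · affine ✓ · relevant ✗ · unrestricted ✓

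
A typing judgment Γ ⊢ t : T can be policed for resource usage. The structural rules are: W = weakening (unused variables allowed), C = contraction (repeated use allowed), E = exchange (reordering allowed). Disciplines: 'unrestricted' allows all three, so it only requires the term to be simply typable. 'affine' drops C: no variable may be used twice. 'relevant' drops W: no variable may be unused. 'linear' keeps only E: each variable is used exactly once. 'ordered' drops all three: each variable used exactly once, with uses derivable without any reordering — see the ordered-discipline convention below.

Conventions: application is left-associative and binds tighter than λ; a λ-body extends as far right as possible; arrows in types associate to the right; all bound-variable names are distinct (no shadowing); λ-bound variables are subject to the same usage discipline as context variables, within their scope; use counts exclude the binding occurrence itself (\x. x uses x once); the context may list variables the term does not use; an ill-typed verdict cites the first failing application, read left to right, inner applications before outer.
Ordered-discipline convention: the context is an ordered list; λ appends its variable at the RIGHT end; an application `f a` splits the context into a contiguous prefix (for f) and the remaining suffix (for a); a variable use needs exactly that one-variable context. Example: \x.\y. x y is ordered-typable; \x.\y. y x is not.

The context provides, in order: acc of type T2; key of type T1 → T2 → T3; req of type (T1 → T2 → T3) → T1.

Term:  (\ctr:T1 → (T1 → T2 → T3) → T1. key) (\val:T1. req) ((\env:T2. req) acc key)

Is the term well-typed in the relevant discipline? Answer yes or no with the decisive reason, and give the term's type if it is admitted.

no — ctr, val, env never used (weakening)
counts: acc: 1; key: 2; req: 2; ctr [bound]: 0; val [bound]: 0; env [bound]: 0
uses in reading order: key, req, req, acc, key
typing: the term checks, with type T2 → T3
all disciplines: ordered ✗; linear ✗; affine ✗; relevant ✗; unrestricted ✓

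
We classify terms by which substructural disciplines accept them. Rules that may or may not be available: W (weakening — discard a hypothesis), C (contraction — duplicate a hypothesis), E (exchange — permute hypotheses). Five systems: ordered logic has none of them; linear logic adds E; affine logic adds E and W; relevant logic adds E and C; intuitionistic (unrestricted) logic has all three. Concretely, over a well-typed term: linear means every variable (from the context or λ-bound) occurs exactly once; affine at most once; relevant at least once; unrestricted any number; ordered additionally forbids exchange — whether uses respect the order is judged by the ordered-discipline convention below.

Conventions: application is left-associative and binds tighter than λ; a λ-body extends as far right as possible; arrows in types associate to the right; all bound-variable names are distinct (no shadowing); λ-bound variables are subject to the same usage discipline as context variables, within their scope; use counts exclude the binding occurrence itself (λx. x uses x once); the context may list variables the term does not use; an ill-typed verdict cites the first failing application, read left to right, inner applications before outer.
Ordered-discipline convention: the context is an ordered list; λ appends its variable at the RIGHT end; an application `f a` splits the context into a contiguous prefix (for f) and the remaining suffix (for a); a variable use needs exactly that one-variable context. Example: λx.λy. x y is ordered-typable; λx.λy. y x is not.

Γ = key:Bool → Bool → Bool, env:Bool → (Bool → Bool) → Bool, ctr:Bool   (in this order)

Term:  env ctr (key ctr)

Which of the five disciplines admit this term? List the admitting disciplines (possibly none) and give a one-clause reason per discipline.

accepted by: relevant, unrestricted
counts: key: 1, env: 1, ctr: 2
uses in reading order: env, ctr, key, ctr
typing: the term checks, with type Bool
ordered: ✗, repeated use of ctr ×2
linear: ✗, repeated use of ctr ×2
affine: ✗, repeated use of ctr ×2
relevant: ✓, none of key, env, ctr goes unused
unrestricted: ✓, simply typable at Bool; W, C, E all held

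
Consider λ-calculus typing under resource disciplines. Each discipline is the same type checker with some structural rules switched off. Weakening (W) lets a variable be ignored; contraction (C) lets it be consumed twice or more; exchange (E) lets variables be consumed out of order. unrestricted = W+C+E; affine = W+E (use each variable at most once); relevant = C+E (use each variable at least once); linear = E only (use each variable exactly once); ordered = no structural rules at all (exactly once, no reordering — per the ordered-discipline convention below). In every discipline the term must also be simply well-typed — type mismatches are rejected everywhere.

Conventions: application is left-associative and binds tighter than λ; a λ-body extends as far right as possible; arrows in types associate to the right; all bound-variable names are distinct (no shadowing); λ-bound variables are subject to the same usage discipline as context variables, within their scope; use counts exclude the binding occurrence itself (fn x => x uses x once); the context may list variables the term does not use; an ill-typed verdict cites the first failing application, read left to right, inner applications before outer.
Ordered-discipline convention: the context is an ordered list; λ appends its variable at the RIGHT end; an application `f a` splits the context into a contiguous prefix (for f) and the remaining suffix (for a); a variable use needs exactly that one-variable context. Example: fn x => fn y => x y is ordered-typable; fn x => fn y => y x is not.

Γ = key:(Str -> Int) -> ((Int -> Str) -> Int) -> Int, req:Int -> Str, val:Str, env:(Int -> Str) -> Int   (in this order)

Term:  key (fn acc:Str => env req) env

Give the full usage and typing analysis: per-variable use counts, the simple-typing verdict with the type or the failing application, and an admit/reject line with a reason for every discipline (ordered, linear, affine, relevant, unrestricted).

use counts: key: 1×, req: 1×, val: 0×, env: 2×, acc [bound]: 0×
use order (left to right): key, env, req, env
typing: well-typed — term : Int
ordered: ✗ — needs contraction — env ×2; unused: val, acc — weakening required
linear: ✗ — needs contraction — env ×2; unused: val, acc — weakening required
affine: ✗ — needs contraction — env ×2
relevant: ✗ — unused: val, acc — weakening required
unrestricted: ✓ — simply typable at Int; W, C, E all held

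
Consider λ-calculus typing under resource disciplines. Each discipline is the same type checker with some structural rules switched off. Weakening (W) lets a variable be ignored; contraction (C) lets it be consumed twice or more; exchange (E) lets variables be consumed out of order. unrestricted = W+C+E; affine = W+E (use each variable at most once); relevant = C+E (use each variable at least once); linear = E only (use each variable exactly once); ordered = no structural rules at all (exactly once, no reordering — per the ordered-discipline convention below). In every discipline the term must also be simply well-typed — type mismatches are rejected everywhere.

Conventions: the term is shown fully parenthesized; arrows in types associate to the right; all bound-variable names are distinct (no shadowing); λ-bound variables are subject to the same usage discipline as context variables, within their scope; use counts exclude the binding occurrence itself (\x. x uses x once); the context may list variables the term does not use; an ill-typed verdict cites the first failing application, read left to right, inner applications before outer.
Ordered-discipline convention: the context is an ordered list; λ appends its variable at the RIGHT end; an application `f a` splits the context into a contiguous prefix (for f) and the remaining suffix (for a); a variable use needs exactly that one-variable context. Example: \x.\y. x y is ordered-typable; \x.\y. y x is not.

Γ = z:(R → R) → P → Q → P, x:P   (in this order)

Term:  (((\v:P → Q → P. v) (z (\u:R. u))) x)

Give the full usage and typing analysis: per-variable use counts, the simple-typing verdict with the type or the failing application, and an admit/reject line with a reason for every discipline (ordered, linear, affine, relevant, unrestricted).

counts: z: 1; x: 1; v (bound): 1; u (bound): 1
use order (left to right): v, z, u, x
typing: well-typed at Q → P
ordered: ✓, single-use (z, x, v, u), ordered derivation ok
linear: ✓, exactly-once usage across z, x, v, u
affine: ✓, z, x, v, u: no repeats, contraction unneeded
relevant: ✓, none of z, x, v, u goes unused
unrestricted: ✓, well-typed at Q → P; no restrictions here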